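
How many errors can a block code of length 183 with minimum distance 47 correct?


Correction capability = floor((d-1)/2) = floor((47-1)/2) = 23

23 errors


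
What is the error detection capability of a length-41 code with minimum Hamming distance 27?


Detection capability = d_min - 1 = 27 - 1 = 26

26 errors


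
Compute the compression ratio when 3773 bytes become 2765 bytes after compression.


Ratio = original / compressed = 3773 / 2765 = 1.3646

1.3646


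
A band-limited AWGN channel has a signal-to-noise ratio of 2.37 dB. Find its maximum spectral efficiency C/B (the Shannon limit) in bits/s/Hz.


SNR_linear = 10^(2.37/10) = 1.7258; C/B = log2(1 + SNR_linear) = log2(1 + 1.7258) = 1.4467

1.4467 bits/s/Hz


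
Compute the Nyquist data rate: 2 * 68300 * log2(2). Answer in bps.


Rate = 2 * B * log2(M) = 2 * 68300 * 1.0 = 136600.0

136600.0 bps


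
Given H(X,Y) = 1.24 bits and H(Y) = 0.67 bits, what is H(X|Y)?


H(X|Y) = H(X,Y) - H(Y) = 1.24 - 0.67 = 0.57

0.57 bits


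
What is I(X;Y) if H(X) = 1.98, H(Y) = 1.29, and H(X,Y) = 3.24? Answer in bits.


I(X;Y) = H(X) + H(Y) - H(X,Y) = 1.98 + 1.29 - 3.24 = 0.03

0.03 bits


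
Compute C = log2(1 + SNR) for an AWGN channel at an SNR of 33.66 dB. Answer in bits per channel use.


SNR_linear = 10^(33.66/10) = 2322.7368; C = log2(1 + SNR_linear) = log2(1 + 2322.7368) = 11.1822

11.1822 bits/channel use


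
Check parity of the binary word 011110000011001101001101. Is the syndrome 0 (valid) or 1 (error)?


Syndrome = XOR of all bits = 0 XOR 1 XOR 1 XOR 1 XOR 1 XOR 0 XOR 0 XOR 0 XOR 0 XOR 0 XOR 1 XOR 1 XOR 0 XOR 0 XOR 1 XOR 1 XOR 0 XOR 1 XOR 0 XOR 0 XOR 1 XOR 1 XOR 0 XOR 1 = 0

0


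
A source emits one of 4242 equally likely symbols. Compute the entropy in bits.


H = log2(n) = log2(4242) = 12.0505

12.0505 bits


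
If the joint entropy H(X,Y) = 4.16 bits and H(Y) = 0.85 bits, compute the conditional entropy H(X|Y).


H(X|Y) = H(X,Y) - H(Y) = 4.16 - 0.85 = 3.31

3.31 bits


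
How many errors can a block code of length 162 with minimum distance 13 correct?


Correction capability = floor((d-1)/2) = floor((13-1)/2) = 6

6 errors


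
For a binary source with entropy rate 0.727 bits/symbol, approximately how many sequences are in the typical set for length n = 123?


log2|A_typical| = nH = 123 * 0.727 = 89.421, so |A_typical| ~ 2^89.421 = 8.287e+26

8.287e+26


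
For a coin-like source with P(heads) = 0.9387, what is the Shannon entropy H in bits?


H = -p*log2(p) - (1-p)*log2(1-p). -0.9387*log2(0.9387) = 0.085669; -0.0613*log2(0.0613) = 0.246915. H = 0.085669 + 0.246915 = 0.3326

0.3326 bits


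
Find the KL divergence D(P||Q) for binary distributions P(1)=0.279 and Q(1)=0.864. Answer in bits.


KL = p*log2(p/q) + (1-p)*log2((1-p)/(1-q)) = 0.279*log2(0.279/0.864) + 0.721*log2(0.721/0.136) = 1.28

1.28 bits


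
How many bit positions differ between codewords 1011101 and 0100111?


Count differing positions: ^ ^ ^ ^ . ^ . = 5 differences

5


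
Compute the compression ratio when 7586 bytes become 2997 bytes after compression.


Ratio = original / compressed = 7586 / 2997 = 2.5312

2.5312


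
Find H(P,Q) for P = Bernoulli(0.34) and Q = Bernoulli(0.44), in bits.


H(P,Q) = -p*log2(q) - (1-p)*log2(1-q). -0.34*log2(0.44) = 0.402704; -0.66*log2(0.56) = 0.552091. H(P,Q) = 0.402704 + 0.552091 = 0.9548

0.9548 bits


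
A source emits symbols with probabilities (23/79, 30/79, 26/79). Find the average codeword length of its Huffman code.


Huffman construction (repeatedly merge the two least-probable nodes; each merge adds 1 bit to every symbol beneath it): 23/79 + 26/79 = 49/79; 30/79 + 49/79 = 1. Resulting codeword lengths (in the order the probabilities were given): (2, 1, 2). L_avg = sum(p_i * l_i) = 23/79*2 + 30/79*1 + 26/79*2 = 128/79 = 1.6203

1.6203 bits


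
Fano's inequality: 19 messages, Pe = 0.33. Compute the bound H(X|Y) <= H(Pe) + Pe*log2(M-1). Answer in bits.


H(Pe) = -Pe*log2(Pe) - (1-Pe)*log2(1-Pe) = -0.33*log2(0.33) - 0.67*log2(0.67) = 0.527822 + 0.387104 = 0.9149. Pe*log2(M-1) = 0.33*log2(18) = 1.376075. Bound = H(Pe) + Pe*log2(M-1) = 0.527822 + 0.387104 + 1.376075 = 2.291

2.291 bits


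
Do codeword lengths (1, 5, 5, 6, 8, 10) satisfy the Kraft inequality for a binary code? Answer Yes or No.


Kraft sum = sum(2^(-l_i)) = 0.583, need <= 1. Result: satisfied (a binary prefix-free code with these lengths exists)

Yes


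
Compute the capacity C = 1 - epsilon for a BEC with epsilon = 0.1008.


C = 1 - epsilon = 1 - 0.1008 = 0.8992

0.8992 bits


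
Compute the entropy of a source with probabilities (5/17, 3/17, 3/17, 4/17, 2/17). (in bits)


H = -sum(p_i * log2(p_i)). Terms: -(5/17)*log2(5/17) = 0.519275; -(3/17)*log2(3/17) = 0.441618; -(3/17)*log2(3/17) = 0.441618; -(4/17)*log2(4/17) = 0.491168; -(2/17)*log2(2/17) = 0.363231. H = 0.519275 + 0.441618 + 0.441618 + 0.491168 + 0.363231 = 2.2569

2.2569 bits


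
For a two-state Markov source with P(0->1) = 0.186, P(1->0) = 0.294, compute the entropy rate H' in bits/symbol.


Stationary distribution: pi_0 = p10/(p01+p10) = 0.6125, pi_1 = 0.3875. Entropy rate H' = pi_0*H(p01) + pi_1*H(p10) = 0.6125*0.693 + 0.3875*0.8738 = 0.7631

0.7631 bits/symbol


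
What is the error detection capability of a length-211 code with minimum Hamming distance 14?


Detection capability = d_min - 1 = 14 - 1 = 13

13 errors


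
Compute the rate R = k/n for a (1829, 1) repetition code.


Rate = k/n = 1/1829

1/1829


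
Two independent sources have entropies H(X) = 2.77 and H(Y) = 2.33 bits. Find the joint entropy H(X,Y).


For independent variables, H(X,Y) = H(X) + H(Y) = 2.77 + 2.33 = 5.1

5.1 bits


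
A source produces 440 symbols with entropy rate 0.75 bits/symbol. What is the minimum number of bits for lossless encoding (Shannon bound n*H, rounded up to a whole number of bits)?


Minimum bits >= n * H = 440 * 0.75 = 330.0, rounded up to a whole number of bits = 330

330 bits


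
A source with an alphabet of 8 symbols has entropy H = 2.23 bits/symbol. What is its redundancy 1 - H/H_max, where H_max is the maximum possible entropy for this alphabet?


H_max = log2(K) = log2(8) = 3.0 bits/symbol. Redundancy = 1 - H/H_max = 1 - 2.23/3.0 = 1 - 0.7433 = 0.2567

0.2567


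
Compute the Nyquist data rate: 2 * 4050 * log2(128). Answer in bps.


Rate = 2 * B * log2(M) = 2 * 4050 * 7.0 = 56700.0

56700.0 bps


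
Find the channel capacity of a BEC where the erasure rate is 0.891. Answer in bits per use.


C = 1 - epsilon = 1 - 0.891 = 0.109

0.109 bits


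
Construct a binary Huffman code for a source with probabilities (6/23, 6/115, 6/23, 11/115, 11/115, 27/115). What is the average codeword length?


Huffman construction (repeatedly merge the two least-probable nodes; each merge adds 1 bit to every symbol beneath it): 6/115 + 11/115 = 17/115; 11/115 + 17/115 = 28/115; 27/115 + 28/115 = 11/23; 6/23 + 6/23 = 12/23; 11/23 + 12/23 = 1. Resulting codeword lengths (in the order the probabilities were given): (2, 4, 2, 4, 3, 2). L_avg = sum(p_i * l_i) = 6/23*2 + 6/115*4 + 6/23*2 + 11/115*4 + 11/115*3 + 27/115*2 = 55/23 = 2.3913

2.3913 bits


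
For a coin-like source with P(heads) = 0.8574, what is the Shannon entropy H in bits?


H = -p*log2(p) - (1-p)*log2(1-p). -0.8574*log2(0.8574) = 0.190308; -0.1426*log2(0.1426) = 0.400699. H = 0.190308 + 0.400699 = 0.591

0.591 bits


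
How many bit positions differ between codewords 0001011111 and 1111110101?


Count differing positions: ^ ^ ^ . ^ . ^ . ^ . = 6 differences

6


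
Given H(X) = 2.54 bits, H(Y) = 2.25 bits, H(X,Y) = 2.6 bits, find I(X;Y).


I(X;Y) = H(X) + H(Y) - H(X,Y) = 2.54 + 2.25 - 2.6 = 2.19

2.19 bits


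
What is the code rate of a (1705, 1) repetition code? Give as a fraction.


Rate = k/n = 1/1705

1/1705


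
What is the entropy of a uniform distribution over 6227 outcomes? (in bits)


H = log2(n) = log2(6227) = 12.6043

12.6043 bits


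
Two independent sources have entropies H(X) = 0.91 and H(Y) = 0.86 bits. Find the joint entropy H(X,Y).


For independent variables, H(X,Y) = H(X) + H(Y) = 0.91 + 0.86 = 1.77

1.77 bits


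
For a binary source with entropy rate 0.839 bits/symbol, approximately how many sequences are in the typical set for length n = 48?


log2|A_typical| = nH = 48 * 0.839 = 40.272, so |A_typical| ~ 2^40.272 = 1.328e+12

1.328e+12


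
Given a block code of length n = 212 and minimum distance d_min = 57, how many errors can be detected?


Detection capability = d_min - 1 = 57 - 1 = 56

56 errors


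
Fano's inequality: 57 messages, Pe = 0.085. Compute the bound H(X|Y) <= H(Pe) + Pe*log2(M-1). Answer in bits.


H(Pe) = -Pe*log2(Pe) - (1-Pe)*log2(1-Pe) = -0.085*log2(0.085) - 0.915*log2(0.915) = 0.302293 + 0.117263 = 0.4196. Pe*log2(M-1) = 0.085*log2(56) = 0.493625. Bound = H(Pe) + Pe*log2(M-1) = 0.302293 + 0.117263 + 0.493625 = 0.9132

0.9132 bits


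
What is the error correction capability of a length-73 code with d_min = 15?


Correction capability = floor((d-1)/2) = floor((15-1)/2) = 7

7 errors


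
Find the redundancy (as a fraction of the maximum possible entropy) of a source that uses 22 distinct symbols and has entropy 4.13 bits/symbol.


H_max = log2(K) = log2(22) = 4.4594 bits/symbol. Redundancy = 1 - H/H_max = 1 - 4.13/4.4594 = 1 - 0.9261 = 0.0739

0.0739


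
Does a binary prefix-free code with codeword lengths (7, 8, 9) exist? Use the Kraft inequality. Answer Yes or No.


Kraft sum = sum(2^(-l_i)) = 0.0137, need <= 1. Result: satisfied (a binary prefix-free code with these lengths exists)

Yes


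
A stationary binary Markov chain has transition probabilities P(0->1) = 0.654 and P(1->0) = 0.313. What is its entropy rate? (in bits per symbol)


Stationary distribution: pi_0 = p10/(p01+p10) = 0.3237, pi_1 = 0.6763. Entropy rate H' = pi_0*H(p01) + pi_1*H(p10) = 0.3237*0.9304 + 0.6763*0.8966 = 0.9076

0.9076 bits/symbol


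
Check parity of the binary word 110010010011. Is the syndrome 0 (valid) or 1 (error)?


Syndrome = XOR of all bits = 1 XOR 1 XOR 0 XOR 0 XOR 1 XOR 0 XOR 0 XOR 1 XOR 0 XOR 0 XOR 1 XOR 1 = 0

0


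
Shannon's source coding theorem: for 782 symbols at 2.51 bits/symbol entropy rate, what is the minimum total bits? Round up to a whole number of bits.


Minimum bits >= n * H = 782 * 2.51 = 1962.82, rounded up to a whole number of bits = 1963

1963 bits


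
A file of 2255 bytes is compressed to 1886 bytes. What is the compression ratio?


Ratio = original / compressed = 2255 / 1886 = 1.1957

1.1957


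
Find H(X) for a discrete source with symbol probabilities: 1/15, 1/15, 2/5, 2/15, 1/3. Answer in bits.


H = -sum(p_i * log2(p_i)). Terms: -(1/15)*log2(1/15) = 0.260459; -(1/15)*log2(1/15) = 0.260459; -(2/5)*log2(2/5) = 0.528771; -(2/15)*log2(2/15) = 0.387585; -(1/3)*log2(1/3) = 0.528321. H = 0.260459 + 0.260459 + 0.528771 + 0.387585 + 0.528321 = 1.9656

1.9656 bits


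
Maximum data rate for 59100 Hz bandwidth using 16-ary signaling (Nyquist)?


Rate = 2 * B * log2(M) = 2 * 59100 * 4.0 = 472800.0

472800.0 bps


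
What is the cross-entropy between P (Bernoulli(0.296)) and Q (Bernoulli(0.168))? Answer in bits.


H(P,Q) = -p*log2(q) - (1-p)*log2(1-q). -0.296*log2(0.168) = 0.761746; -0.704*log2(0.832) = 0.186803. H(P,Q) = 0.761746 + 0.186803 = 0.9485

0.9485 bits


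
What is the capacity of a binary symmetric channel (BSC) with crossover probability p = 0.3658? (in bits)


H(p) = -p*log2(p) - (1-p)*log2(1-p) = -0.3658*log2(0.3658) - 0.6342*log2(0.6342) = 0.530729 + 0.416663 = 0.9474. C = 1 - H(p) = 1 - 0.9474 = 0.0526

0.0526 bits


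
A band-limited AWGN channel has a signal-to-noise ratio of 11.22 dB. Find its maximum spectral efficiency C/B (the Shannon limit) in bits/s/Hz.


SNR_linear = 10^(11.22/10) = 13.2434; C/B = log2(1 + SNR_linear) = log2(1 + 13.2434) = 3.8322

3.8322 bits/s/Hz


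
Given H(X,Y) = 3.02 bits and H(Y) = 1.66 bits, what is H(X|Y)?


H(X|Y) = H(X,Y) - H(Y) = 3.02 - 1.66 = 1.36

1.36 bits


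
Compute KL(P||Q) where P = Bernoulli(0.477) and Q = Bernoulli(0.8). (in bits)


KL = p*log2(p/q) + (1-p)*log2((1-p)/(1-q)) = 0.477*log2(0.477/0.8) + 0.523*log2(0.523/0.2) = 0.3695

0.3695 bits


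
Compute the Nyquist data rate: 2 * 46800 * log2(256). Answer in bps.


Rate = 2 * B * log2(M) = 2 * 46800 * 8.0 = 748800.0

748800.0 bps


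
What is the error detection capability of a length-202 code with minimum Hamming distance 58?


Detection capability = d_min - 1 = 58 - 1 = 57

57 errors


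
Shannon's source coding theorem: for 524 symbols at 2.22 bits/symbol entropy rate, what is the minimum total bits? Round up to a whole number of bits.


Minimum bits >= n * H = 524 * 2.22 = 1163.28, rounded up to a whole number of bits = 1164

1164 bits


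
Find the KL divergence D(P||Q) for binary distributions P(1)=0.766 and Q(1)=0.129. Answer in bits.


KL = p*log2(p/q) + (1-p)*log2((1-p)/(1-q)) = 0.766*log2(0.766/0.129) + 0.234*log2(0.234/0.871) = 1.5249

1.5249 bits


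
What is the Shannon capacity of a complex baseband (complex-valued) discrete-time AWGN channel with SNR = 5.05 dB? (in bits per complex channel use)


SNR_linear = 10^(5.05/10) = 3.1989; C = log2(1 + SNR_linear) = log2(1 + 3.1989) = 2.07

2.07 bits/channel use


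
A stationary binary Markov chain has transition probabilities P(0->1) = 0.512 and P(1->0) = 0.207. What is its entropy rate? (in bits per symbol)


Stationary distribution: pi_0 = p10/(p01+p10) = 0.2879, pi_1 = 0.7121. Entropy rate H' = pi_0*H(p01) + pi_1*H(p10) = 0.2879*0.9996 + 0.7121*0.7357 = 0.8117

0.8117 bits/symbol


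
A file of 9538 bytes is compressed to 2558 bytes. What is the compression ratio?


Ratio = original / compressed = 9538 / 2558 = 3.7287

3.7287


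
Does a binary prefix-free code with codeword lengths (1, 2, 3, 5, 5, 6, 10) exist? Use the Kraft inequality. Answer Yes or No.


Kraft sum = sum(2^(-l_i)) = 0.9541, need <= 1. Result: satisfied (a binary prefix-free code with these lengths exists)

Yes


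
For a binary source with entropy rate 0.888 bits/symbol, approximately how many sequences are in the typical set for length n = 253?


log2|A_typical| = nH = 253 * 0.888 = 224.664, so |A_typical| ~ 2^224.664 = 4.272e+67

4.272e+67


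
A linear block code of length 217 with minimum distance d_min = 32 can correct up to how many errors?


Correction capability = floor((d-1)/2) = floor((32-1)/2) = 15

15 errors


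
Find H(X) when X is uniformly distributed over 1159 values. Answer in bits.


H = log2(n) = log2(1159) = 10.1787

10.1787 bits


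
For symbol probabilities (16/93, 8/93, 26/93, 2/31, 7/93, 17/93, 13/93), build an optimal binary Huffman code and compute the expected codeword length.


Huffman construction (repeatedly merge the two least-probable nodes; each merge adds 1 bit to every symbol beneath it): 2/31 + 7/93 = 13/93; 8/93 + 13/93 = 7/31; 13/93 + 16/93 = 29/93; 17/93 + 7/31 = 38/93; 26/93 + 29/93 = 55/93; 38/93 + 55/93 = 1. Resulting codeword lengths (in the order the probabilities were given): (3, 3, 2, 4, 4, 2, 3). L_avg = sum(p_i * l_i) = 16/93*3 + 8/93*3 + 26/93*2 + 2/31*4 + 7/93*4 + 17/93*2 + 13/93*3 = 83/31 = 2.6774

2.6774 bits


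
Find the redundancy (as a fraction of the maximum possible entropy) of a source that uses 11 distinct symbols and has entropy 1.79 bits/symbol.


H_max = log2(K) = log2(11) = 3.4594 bits/symbol. Redundancy = 1 - H/H_max = 1 - 1.79/3.4594 = 1 - 0.5174 = 0.4826

0.4826


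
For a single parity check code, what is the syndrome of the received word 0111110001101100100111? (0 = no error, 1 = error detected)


Syndrome = XOR of all bits = 0 XOR 1 XOR 1 XOR 1 XOR 1 XOR 1 XOR 0 XOR 0 XOR 0 XOR 1 XOR 1 XOR 0 XOR 1 XOR 1 XOR 0 XOR 0 XOR 1 XOR 0 XOR 0 XOR 1 XOR 1 XOR 1 = 1

1


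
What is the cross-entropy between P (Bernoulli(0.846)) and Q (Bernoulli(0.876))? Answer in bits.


H(P,Q) = -p*log2(q) - (1-p)*log2(1-q). -0.846*log2(0.876) = 0.161584; -0.154*log2(0.124) = 0.463785. H(P,Q) = 0.161584 + 0.463785 = 0.6254

0.6254 bits


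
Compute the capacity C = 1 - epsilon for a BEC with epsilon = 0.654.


C = 1 - epsilon = 1 - 0.654 = 0.346

0.346 bits


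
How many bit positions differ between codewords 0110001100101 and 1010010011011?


Count differing positions: ^ ^ . . . ^ ^ ^ ^ ^ ^ ^ . = 9 differences

9


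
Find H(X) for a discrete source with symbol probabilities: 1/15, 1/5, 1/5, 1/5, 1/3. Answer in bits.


H = -sum(p_i * log2(p_i)). Terms: -(1/15)*log2(1/15) = 0.260459; -(1/5)*log2(1/5) = 0.464386; -(1/5)*log2(1/5) = 0.464386; -(1/5)*log2(1/5) = 0.464386; -(1/3)*log2(1/3) = 0.528321. H = 0.260459 + 0.464386 + 0.464386 + 0.464386 + 0.528321 = 2.1819

2.1819 bits


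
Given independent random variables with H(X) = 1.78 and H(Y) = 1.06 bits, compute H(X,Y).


For independent variables, H(X,Y) = H(X) + H(Y) = 1.78 + 1.06 = 2.84

2.84 bits


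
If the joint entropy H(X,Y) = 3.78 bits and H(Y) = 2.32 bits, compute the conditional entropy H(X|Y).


H(X|Y) = H(X,Y) - H(Y) = 3.78 - 2.32 = 1.46

1.46 bits


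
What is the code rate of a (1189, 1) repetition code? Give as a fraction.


Rate = k/n = 1/1189

1/1189


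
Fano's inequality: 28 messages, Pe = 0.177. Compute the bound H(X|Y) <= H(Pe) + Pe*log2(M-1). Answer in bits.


H(Pe) = -Pe*log2(Pe) - (1-Pe)*log2(1-Pe) = -0.177*log2(0.177) - 0.823*log2(0.823) = 0.442178 + 0.231292 = 0.6735. Pe*log2(M-1) = 0.177*log2(27) = 0.841615. Bound = H(Pe) + Pe*log2(M-1) = 0.442178 + 0.231292 + 0.841615 = 1.5151

1.5151 bits


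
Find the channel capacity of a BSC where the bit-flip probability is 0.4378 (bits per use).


H(p) = -p*log2(p) - (1-p)*log2(1-p) = -0.4378*log2(0.4378) - 0.5622*log2(0.5622) = 0.521707 + 0.467101 = 0.9888. C = 1 - H(p) = 1 - 0.9888 = 0.0112

0.0112 bits


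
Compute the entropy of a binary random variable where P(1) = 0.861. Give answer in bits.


H = -p*log2(p) - (1-p)*log2(1-p). -0.861*log2(0.861) = 0.185903; -0.139*log2(0.139) = 0.395711. H = 0.185903 + 0.395711 = 0.5816

0.5816 bits


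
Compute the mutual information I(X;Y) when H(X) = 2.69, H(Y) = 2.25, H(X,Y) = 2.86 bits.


I(X;Y) = H(X) + H(Y) - H(X,Y) = 2.69 + 2.25 - 2.86 = 2.08

2.08 bits


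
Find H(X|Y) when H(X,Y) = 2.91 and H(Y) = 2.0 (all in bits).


H(X|Y) = H(X,Y) - H(Y) = 2.91 - 2.0 = 0.91

0.91 bits


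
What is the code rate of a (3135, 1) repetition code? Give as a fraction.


Rate = k/n = 1/3135

1/3135


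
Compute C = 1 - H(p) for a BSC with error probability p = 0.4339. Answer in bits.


H(p) = -p*log2(p) - (1-p)*log2(1-p) = -0.4339*log2(0.4339) - 0.5661*log2(0.5661) = 0.522661 + 0.464695 = 0.9874. C = 1 - H(p) = 1 - 0.9874 = 0.0126

0.0126 bits


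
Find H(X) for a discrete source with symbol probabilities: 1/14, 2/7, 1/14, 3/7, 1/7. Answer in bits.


H = -sum(p_i * log2(p_i)). Terms: -(1/14)*log2(1/14) = 0.271954; -(2/7)*log2(2/7) = 0.516387; -(1/14)*log2(1/14) = 0.271954; -(3/7)*log2(3/7) = 0.523882; -(1/7)*log2(1/7) = 0.401051. H = 0.271954 + 0.516387 + 0.271954 + 0.523882 + 0.401051 = 1.9852

1.9852 bits


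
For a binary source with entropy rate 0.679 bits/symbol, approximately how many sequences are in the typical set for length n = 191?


log2|A_typical| = nH = 191 * 0.679 = 129.689, so |A_typical| ~ 2^129.689 = 1.097e+39

1.097e+39


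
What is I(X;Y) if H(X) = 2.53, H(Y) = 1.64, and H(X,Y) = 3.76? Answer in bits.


I(X;Y) = H(X) + H(Y) - H(X,Y) = 2.53 + 1.64 - 3.76 = 0.41

0.41 bits


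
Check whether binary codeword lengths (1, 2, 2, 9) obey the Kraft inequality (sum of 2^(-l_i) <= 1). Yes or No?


Kraft sum = sum(2^(-l_i)) = 1.002, need <= 1. Result: violated (a binary prefix-free code with these lengths cannot exist)

No


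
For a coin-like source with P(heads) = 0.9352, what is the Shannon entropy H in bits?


H = -p*log2(p) - (1-p)*log2(1-p). -0.9352*log2(0.9352) = 0.090390; -0.0648*log2(0.0648) = 0.255821. H = 0.090390 + 0.255821 = 0.3462

0.3462 bits


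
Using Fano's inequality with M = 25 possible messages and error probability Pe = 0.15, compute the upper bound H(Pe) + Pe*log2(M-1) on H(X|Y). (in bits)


H(Pe) = -Pe*log2(Pe) - (1-Pe)*log2(1-Pe) = -0.15*log2(0.15) - 0.85*log2(0.85) = 0.410545 + 0.199295 = 0.6098. Pe*log2(M-1) = 0.15*log2(24) = 0.687744. Bound = H(Pe) + Pe*log2(M-1) = 0.410545 + 0.199295 + 0.687744 = 1.2976

1.2976 bits


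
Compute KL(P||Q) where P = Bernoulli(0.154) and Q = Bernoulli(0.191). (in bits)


KL = p*log2(p/q) + (1-p)*log2((1-p)/(1-q)) = 0.154*log2(0.154/0.191) + 0.846*log2(0.846/0.809) = 0.0067

0.0067 bits


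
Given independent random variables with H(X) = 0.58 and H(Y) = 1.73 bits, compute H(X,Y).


For independent variables, H(X,Y) = H(X) + H(Y) = 0.58 + 1.73 = 2.31

2.31 bits


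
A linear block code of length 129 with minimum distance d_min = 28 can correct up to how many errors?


Correction capability = floor((d-1)/2) = floor((28-1)/2) = 13

13 errors


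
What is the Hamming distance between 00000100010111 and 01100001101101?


Count differing positions: . ^ ^ . . ^ . ^ ^ ^ ^ . ^ . = 8 differences

8


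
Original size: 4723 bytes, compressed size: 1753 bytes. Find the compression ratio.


Ratio = original / compressed = 4723 / 1753 = 2.6942

2.6942


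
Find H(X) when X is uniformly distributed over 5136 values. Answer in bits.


H = log2(n) = log2(5136) = 12.3264

12.3264 bits


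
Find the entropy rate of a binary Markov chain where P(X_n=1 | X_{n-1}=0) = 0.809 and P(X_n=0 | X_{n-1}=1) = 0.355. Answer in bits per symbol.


Stationary distribution: pi_0 = p10/(p01+p10) = 0.305, pi_1 = 0.695. Entropy rate H' = pi_0*H(p01) + pi_1*H(p10) = 0.305*0.7036 + 0.695*0.9385 = 0.8668

0.8668 bits/symbol


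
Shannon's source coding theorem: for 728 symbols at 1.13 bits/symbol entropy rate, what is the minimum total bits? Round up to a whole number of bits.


Minimum bits >= n * H = 728 * 1.13 = 822.64, rounded up to a whole number of bits = 823

823 bits


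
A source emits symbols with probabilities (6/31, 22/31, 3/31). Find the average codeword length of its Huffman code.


Huffman construction (repeatedly merge the two least-probable nodes; each merge adds 1 bit to every symbol beneath it): 3/31 + 6/31 = 9/31; 9/31 + 22/31 = 1. Resulting codeword lengths (in the order the probabilities were given): (2, 1, 2). L_avg = sum(p_i * l_i) = 6/31*2 + 22/31*1 + 3/31*2 = 40/31 = 1.2903

1.2903 bits


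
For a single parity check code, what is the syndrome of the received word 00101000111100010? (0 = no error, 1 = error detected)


Syndrome = XOR of all bits = 0 XOR 0 XOR 1 XOR 0 XOR 1 XOR 0 XOR 0 XOR 0 XOR 1 XOR 1 XOR 1 XOR 1 XOR 0 XOR 0 XOR 0 XOR 1 XOR 0 = 1

1


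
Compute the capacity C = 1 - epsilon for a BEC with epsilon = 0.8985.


C = 1 - epsilon = 1 - 0.8985 = 0.1015

0.1015 bits


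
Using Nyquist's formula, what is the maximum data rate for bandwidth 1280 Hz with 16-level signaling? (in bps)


Rate = 2 * B * log2(M) = 2 * 1280 * 4.0 = 10240.0

10240.0 bps


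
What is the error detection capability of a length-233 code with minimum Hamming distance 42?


Detection capability = d_min - 1 = 42 - 1 = 41

41 errors


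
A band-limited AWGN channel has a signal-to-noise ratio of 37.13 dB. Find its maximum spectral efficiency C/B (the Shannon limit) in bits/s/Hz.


SNR_linear = 10^(37.13/10) = 5164.1637; C/B = log2(1 + SNR_linear) = log2(1 + 5164.1637) = 12.3346

12.3346 bits/s/Hz


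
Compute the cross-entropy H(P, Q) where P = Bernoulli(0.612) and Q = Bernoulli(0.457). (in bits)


H(P,Q) = -p*log2(q) - (1-p)*log2(1-q). -0.612*log2(0.457) = 0.691397; -0.388*log2(0.543) = 0.341819. H(P,Q) = 0.691397 + 0.341819 = 1.0332

1.0332 bits


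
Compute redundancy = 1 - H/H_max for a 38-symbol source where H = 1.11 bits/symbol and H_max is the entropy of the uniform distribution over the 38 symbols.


H_max = log2(K) = log2(38) = 5.2479 bits/symbol. Redundancy = 1 - H/H_max = 1 - 1.11/5.2479 = 1 - 0.2115 = 0.7885

0.7885


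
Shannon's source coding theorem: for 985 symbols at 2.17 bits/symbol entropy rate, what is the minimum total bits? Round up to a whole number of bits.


Minimum bits >= n * H = 985 * 2.17 = 2137.45, rounded up to a whole number of bits = 2138

2138 bits


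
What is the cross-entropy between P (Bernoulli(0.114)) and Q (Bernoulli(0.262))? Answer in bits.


H(P,Q) = -p*log2(q) - (1-p)*log2(1-q). -0.114*log2(0.262) = 0.220289; -0.886*log2(0.738) = 0.388340. H(P,Q) = 0.220289 + 0.388340 = 0.6086

0.6086 bits


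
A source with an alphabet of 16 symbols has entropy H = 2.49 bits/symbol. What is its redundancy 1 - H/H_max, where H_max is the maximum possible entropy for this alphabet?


H_max = log2(K) = log2(16) = 4.0 bits/symbol. Redundancy = 1 - H/H_max = 1 - 2.49/4.0 = 1 - 0.6225 = 0.3775

0.3775


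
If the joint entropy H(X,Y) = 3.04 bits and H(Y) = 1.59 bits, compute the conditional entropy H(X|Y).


H(X|Y) = H(X,Y) - H(Y) = 3.04 - 1.59 = 1.45

1.45 bits


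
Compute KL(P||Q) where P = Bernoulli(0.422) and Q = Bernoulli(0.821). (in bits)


KL = p*log2(p/q) + (1-p)*log2((1-p)/(1-q)) = 0.422*log2(0.422/0.821) + 0.578*log2(0.578/0.179) = 0.5723

0.5723 bits


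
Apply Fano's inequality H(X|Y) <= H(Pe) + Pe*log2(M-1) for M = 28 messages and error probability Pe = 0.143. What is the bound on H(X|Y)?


H(Pe) = -Pe*log2(Pe) - (1-Pe)*log2(1-Pe) = -0.143*log2(0.143) - 0.857*log2(0.857) = 0.401246 + 0.190796 = 0.592. Pe*log2(M-1) = 0.143*log2(27) = 0.679949. Bound = H(Pe) + Pe*log2(M-1) = 0.401246 + 0.190796 + 0.679949 = 1.272

1.272 bits


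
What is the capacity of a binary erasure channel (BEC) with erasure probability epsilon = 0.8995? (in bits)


C = 1 - epsilon = 1 - 0.8995 = 0.1005

0.1005 bits


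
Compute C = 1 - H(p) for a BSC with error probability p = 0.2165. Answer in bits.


H(p) = -p*log2(p) - (1-p)*log2(1-p) = -0.2165*log2(0.2165) - 0.7835*log2(0.7835) = 0.477937 + 0.275788 = 0.7537. C = 1 - H(p) = 1 - 0.7537 = 0.2463

0.2463 bits


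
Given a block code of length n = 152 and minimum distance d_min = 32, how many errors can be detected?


Detection capability = d_min - 1 = 32 - 1 = 31

31 errors


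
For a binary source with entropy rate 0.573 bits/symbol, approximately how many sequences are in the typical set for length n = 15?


log2|A_typical| = nH = 15 * 0.573 = 8.595, so |A_typical| ~ 2^8.595 = 3.867e+02

3.867e+02


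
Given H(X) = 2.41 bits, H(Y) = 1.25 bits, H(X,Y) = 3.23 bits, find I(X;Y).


I(X;Y) = H(X) + H(Y) - H(X,Y) = 2.41 + 1.25 - 3.23 = 0.43

0.43 bits


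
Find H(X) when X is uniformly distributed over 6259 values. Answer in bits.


H = log2(n) = log2(6259) = 12.6117

12.6117 bits


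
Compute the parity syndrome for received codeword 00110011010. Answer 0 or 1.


Syndrome = XOR of all bits = 0 XOR 0 XOR 1 XOR 1 XOR 0 XOR 0 XOR 1 XOR 1 XOR 0 XOR 1 XOR 0 = 1

1


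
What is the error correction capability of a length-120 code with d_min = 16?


Correction capability = floor((d-1)/2) = floor((16-1)/2) = 7

7 errors


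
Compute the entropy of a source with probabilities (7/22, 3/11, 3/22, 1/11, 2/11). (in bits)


H = -sum(p_i * log2(p_i)). Terms: -(7/22)*log2(7/22) = 0.525661; -(3/11)*log2(3/11) = 0.511219; -(3/22)*log2(3/22) = 0.391973; -(1/11)*log2(1/11) = 0.314494; -(2/11)*log2(2/11) = 0.447169. H = 0.525661 + 0.511219 + 0.391973 + 0.314494 + 0.447169 = 2.1905

2.1905 bits


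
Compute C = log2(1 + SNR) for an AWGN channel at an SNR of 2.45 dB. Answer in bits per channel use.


SNR_linear = 10^(2.45/10) = 1.7579; C = log2(1 + SNR_linear) = log2(1 + 1.7579) = 1.4636

1.4636 bits/channel use


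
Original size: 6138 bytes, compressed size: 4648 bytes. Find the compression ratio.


Ratio = original / compressed = 6138 / 4648 = 1.3206

1.3206


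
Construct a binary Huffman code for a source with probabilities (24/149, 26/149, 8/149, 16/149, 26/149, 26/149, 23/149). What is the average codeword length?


Huffman construction (repeatedly merge the two least-probable nodes; each merge adds 1 bit to every symbol beneath it): 8/149 + 16/149 = 24/149; 23/149 + 24/149 = 47/149; 24/149 + 26/149 = 50/149; 26/149 + 26/149 = 52/149; 47/149 + 50/149 = 97/149; 52/149 + 97/149 = 1. Resulting codeword lengths (in the order the probabilities were given): (3, 3, 4, 4, 2, 2, 3). L_avg = sum(p_i * l_i) = 24/149*3 + 26/149*3 + 8/149*4 + 16/149*4 + 26/149*2 + 26/149*2 + 23/149*3 = 419/149 = 2.8121

2.8121 bits


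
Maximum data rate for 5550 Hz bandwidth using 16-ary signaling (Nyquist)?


Rate = 2 * B * log2(M) = 2 * 5550 * 4.0 = 44400.0

44400.0 bps


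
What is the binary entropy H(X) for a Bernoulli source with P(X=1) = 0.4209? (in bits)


H = -p*log2(p) - (1-p)*log2(1-p). -0.4209*log2(0.4209) = 0.525473; -0.5791*log2(0.5791) = 0.456398. H = 0.525473 + 0.456398 = 0.9819

0.9819 bits


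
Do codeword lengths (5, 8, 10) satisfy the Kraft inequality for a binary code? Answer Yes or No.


Kraft sum = sum(2^(-l_i)) = 0.0361, need <= 1. Result: satisfied (a binary prefix-free code with these lengths exists)

Yes


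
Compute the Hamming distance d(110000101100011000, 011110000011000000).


Count differing positions: ^ . ^ ^ ^ . ^ . ^ ^ ^ ^ . ^ ^ . . . = 11 differences

11


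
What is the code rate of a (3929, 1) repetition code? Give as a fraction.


Rate = k/n = 1/3929

1/3929


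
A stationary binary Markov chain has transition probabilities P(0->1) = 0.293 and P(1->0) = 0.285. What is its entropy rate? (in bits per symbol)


Stationary distribution: pi_0 = p10/(p01+p10) = 0.4931, pi_1 = 0.5069. Entropy rate H' = pi_0*H(p01) + pi_1*H(p10) = 0.4931*0.8726 + 0.5069*0.8622 = 0.8673

0.8673 bits/symbol


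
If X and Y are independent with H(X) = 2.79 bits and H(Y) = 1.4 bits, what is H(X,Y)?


For independent variables, H(X,Y) = H(X) + H(Y) = 2.79 + 1.4 = 4.19

4.19 bits


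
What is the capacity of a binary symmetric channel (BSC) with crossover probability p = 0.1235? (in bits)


H(p) = -p*log2(p) - (1-p)*log2(1-p) = -0.1235*log2(0.1235) - 0.8765*log2(0.8765) = 0.372651 + 0.166688 = 0.5393. C = 1 - H(p) = 1 - 0.5393 = 0.4607

0.4607 bits


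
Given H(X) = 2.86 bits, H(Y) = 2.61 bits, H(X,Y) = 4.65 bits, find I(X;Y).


I(X;Y) = H(X) + H(Y) - H(X,Y) = 2.86 + 2.61 - 4.65 = 0.82

0.82 bits


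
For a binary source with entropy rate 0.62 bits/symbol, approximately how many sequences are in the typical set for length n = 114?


log2|A_typical| = nH = 114 * 0.62 = 70.68, so |A_typical| ~ 2^70.68 = 1.891e+21

1.891e+21


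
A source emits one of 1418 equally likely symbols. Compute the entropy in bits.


H = log2(n) = log2(1418) = 10.4696

10.4696 bits


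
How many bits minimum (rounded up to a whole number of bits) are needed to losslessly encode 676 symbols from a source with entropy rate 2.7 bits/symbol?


Minimum bits >= n * H = 676 * 2.7 = 1825.2, rounded up to a whole number of bits = 1826

1826 bits


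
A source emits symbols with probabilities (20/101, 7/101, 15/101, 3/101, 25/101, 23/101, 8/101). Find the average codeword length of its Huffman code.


Huffman construction (repeatedly merge the two least-probable nodes; each merge adds 1 bit to every symbol beneath it): 3/101 + 7/101 = 10/101; 8/101 + 10/101 = 18/101; 15/101 + 18/101 = 33/101; 20/101 + 23/101 = 43/101; 25/101 + 33/101 = 58/101; 43/101 + 58/101 = 1. Resulting codeword lengths (in the order the probabilities were given): (2, 5, 3, 5, 2, 2, 4). L_avg = sum(p_i * l_i) = 20/101*2 + 7/101*5 + 15/101*3 + 3/101*5 + 25/101*2 + 23/101*2 + 8/101*4 = 263/101 = 2.604

2.604 bits


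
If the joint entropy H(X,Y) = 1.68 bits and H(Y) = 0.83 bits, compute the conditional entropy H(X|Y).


H(X|Y) = H(X,Y) - H(Y) = 1.68 - 0.83 = 0.85

0.85 bits


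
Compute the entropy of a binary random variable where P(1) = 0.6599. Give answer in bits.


H = -p*log2(p) - (1-p)*log2(1-p). -0.6599*log2(0.6599) = 0.395729; -0.3401*log2(0.3401) = 0.529185. H = 0.395729 + 0.529185 = 0.9249

0.9249 bits


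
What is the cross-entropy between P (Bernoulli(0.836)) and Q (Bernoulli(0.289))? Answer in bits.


H(P,Q) = -p*log2(q) - (1-p)*log2(1-q). -0.836*log2(0.289) = 1.497158; -0.164*log2(0.711) = 0.080701. H(P,Q) = 1.497158 + 0.080701 = 1.5779

1.5779 bits


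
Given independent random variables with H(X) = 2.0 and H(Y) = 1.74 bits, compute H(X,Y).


For independent variables, H(X,Y) = H(X) + H(Y) = 2.0 + 1.74 = 3.74

3.74 bits


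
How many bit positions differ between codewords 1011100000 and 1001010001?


Count differing positions: . . ^ . ^ ^ . . . ^ = 4 differences

4


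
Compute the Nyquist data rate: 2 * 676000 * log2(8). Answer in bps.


Rate = 2 * B * log2(M) = 2 * 676000 * 3.0 = 4056000.0

4056000.0 bps


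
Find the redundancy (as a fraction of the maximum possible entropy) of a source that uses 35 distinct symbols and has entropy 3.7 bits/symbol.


H_max = log2(K) = log2(35) = 5.1293 bits/symbol. Redundancy = 1 - H/H_max = 1 - 3.7/5.1293 = 1 - 0.7213 = 0.2787

0.2787


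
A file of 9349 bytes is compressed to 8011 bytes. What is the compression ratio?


Ratio = original / compressed = 9349 / 8011 = 1.167

1.167


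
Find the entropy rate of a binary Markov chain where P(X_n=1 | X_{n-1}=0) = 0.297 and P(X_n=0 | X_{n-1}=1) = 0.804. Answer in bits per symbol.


Stationary distribution: pi_0 = p10/(p01+p10) = 0.7302, pi_1 = 0.2698. Entropy rate H' = pi_0*H(p01) + pi_1*H(p10) = 0.7302*0.8776 + 0.2698*0.7139 = 0.8334

0.8334 bits/symbol


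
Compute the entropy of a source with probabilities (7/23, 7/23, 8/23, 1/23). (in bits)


H = -sum(p_i * log2(p_i)). Terms: -(7/23)*log2(7/23) = 0.522324; -(7/23)*log2(7/23) = 0.522324; -(8/23)*log2(8/23) = 0.529935; -(1/23)*log2(1/23) = 0.196677. H = 0.522324 + 0.522324 + 0.529935 + 0.196677 = 1.7713

1.7713 bits


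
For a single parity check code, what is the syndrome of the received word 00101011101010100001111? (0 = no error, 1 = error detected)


Syndrome = XOR of all bits = 0 XOR 0 XOR 1 XOR 0 XOR 1 XOR 0 XOR 1 XOR 1 XOR 1 XOR 0 XOR 1 XOR 0 XOR 1 XOR 0 XOR 1 XOR 0 XOR 0 XOR 0 XOR 0 XOR 1 XOR 1 XOR 1 XOR 1 = 0

0


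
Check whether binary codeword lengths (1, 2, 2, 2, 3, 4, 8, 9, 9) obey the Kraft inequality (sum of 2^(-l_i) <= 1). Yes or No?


Kraft sum = sum(2^(-l_i)) = 1.4453, need <= 1. Result: violated (a binary prefix-free code with these lengths cannot exist)

No


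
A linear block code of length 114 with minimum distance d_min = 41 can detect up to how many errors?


Detection capability = d_min - 1 = 41 - 1 = 40

40 errors


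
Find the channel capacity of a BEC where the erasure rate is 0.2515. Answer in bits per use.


C = 1 - epsilon = 1 - 0.2515 = 0.7485

0.7485 bits


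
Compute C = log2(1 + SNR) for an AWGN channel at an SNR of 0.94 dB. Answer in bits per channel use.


SNR_linear = 10^(0.94/10) = 1.2417; C = log2(1 + SNR_linear) = log2(1 + 1.2417) = 1.1646

1.1646 bits/channel use


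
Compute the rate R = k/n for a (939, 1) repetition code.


Rate = k/n = 1/939

1/939


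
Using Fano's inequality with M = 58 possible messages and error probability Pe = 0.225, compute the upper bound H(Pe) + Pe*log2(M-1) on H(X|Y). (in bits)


H(Pe) = -Pe*log2(Pe) - (1-Pe)*log2(1-Pe) = -0.225*log2(0.225) - 0.775*log2(0.775) = 0.484201 + 0.284992 = 0.7692. Pe*log2(M-1) = 0.225*log2(57) = 1.312400. Bound = H(Pe) + Pe*log2(M-1) = 0.484201 + 0.284992 + 1.312400 = 2.0816

2.0816 bits


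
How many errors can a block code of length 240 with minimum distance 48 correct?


Correction capability = floor((d-1)/2) = floor((48-1)/2) = 23

23 errors


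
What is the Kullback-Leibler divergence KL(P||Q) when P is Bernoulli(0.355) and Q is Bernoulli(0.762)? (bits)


KL = p*log2(p/q) + (1-p)*log2((1-p)/(1-q)) = 0.355*log2(0.355/0.762) + 0.645*log2(0.645/0.238) = 0.5365

0.5365 bits


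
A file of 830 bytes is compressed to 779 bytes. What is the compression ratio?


Ratio = original / compressed = 830 / 779 = 1.0655

1.0655


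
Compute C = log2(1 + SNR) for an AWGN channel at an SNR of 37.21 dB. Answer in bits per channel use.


SNR_linear = 10^(37.21/10) = 5260.1727; C = log2(1 + SNR_linear) = log2(1 + 5260.1727) = 12.3612

12.3612 bits/channel use


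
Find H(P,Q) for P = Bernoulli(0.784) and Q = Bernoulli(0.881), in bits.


H(P,Q) = -p*log2(q) - (1-p)*log2(1-q). -0.784*log2(0.881) = 0.143304; -0.216*log2(0.119) = 0.663329. H(P,Q) = 0.143304 + 0.663329 = 0.8066

0.8066 bits


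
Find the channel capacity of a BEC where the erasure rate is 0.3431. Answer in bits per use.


C = 1 - epsilon = 1 - 0.3431 = 0.6569

0.6569 bits


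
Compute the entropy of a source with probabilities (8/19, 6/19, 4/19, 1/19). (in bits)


H = -sum(p_i * log2(p_i)). Terms: -(8/19)*log2(8/19) = 0.525443; -(6/19)*log2(6/19) = 0.525147; -(4/19)*log2(4/19) = 0.473248; -(1/19)*log2(1/19) = 0.223575. H = 0.525443 + 0.525147 + 0.473248 + 0.223575 = 1.7474

1.7474 bits


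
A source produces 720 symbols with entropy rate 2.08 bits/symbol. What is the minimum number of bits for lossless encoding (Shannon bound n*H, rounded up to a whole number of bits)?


Minimum bits >= n * H = 720 * 2.08 = 1497.6, rounded up to a whole number of bits = 1498

1498 bits


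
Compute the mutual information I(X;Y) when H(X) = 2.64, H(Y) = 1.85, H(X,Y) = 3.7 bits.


I(X;Y) = H(X) + H(Y) - H(X,Y) = 2.64 + 1.85 - 3.7 = 0.79

0.79 bits


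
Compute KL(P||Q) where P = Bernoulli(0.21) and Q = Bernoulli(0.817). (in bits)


KL = p*log2(p/q) + (1-p)*log2((1-p)/(1-q)) = 0.21*log2(0.21/0.817) + 0.79*log2(0.79/0.183) = 1.2553

1.2553 bits


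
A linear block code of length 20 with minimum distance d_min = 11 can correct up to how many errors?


Correction capability = floor((d-1)/2) = floor((11-1)/2) = 5

5 errors


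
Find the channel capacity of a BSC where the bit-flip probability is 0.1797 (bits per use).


H(p) = -p*log2(p) - (1-p)*log2(1-p) = -0.1797*log2(0.1797) - 0.8203*log2(0.8203) = 0.444998 + 0.234422 = 0.6794. C = 1 - H(p) = 1 - 0.6794 = 0.3206

0.3206 bits


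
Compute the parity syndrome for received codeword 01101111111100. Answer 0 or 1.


Syndrome = XOR of all bits = 0 XOR 1 XOR 1 XOR 0 XOR 1 XOR 1 XOR 1 XOR 1 XOR 1 XOR 1 XOR 1 XOR 1 XOR 0 XOR 0 = 0

0


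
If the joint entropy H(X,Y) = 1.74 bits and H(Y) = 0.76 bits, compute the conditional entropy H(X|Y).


H(X|Y) = H(X,Y) - H(Y) = 1.74 - 0.76 = 0.98

0.98 bits


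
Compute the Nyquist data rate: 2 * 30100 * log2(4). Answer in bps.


Rate = 2 * B * log2(M) = 2 * 30100 * 2.0 = 120400.0

120400.0 bps


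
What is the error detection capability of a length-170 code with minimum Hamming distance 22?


Detection capability = d_min - 1 = 22 - 1 = 21

21 errors


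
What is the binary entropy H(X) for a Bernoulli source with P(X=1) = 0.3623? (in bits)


H = -p*log2(p) - (1-p)*log2(1-p). -0.3623*log2(0.3623) = 0.530676; -0.6377*log2(0.6377) = 0.413899. H = 0.530676 + 0.413899 = 0.9446

0.9446 bits


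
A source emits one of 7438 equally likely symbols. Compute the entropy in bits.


H = log2(n) = log2(7438) = 12.8607

12.8607 bits


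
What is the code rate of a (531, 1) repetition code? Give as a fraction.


Rate = k/n = 1/531

1/531


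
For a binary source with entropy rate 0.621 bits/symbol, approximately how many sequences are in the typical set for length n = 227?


log2|A_typical| = nH = 227 * 0.621 = 140.967, so |A_typical| ~ 2^140.967 = 2.725e+42

2.725e+42
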